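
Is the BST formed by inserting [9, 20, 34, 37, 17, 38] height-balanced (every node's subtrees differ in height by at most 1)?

Tree (level-order array): [9, None, 20, 17, 34, None, None, None, 37, None, 38]
Definition: a tree is height-balanced if, at every node, |h(left) - h(right)| <= 1 (empty subtree has height -1).
Bottom-up per-node check:
  node 17: h_left=-1, h_right=-1, diff=0 [OK], height=0
  node 38: h_left=-1, h_right=-1, diff=0 [OK], height=0
  node 37: h_left=-1, h_right=0, diff=1 [OK], height=1
  node 34: h_left=-1, h_right=1, diff=2 [FAIL (|-1-1|=2 > 1)], height=2
  node 20: h_left=0, h_right=2, diff=2 [FAIL (|0-2|=2 > 1)], height=3
  node 9: h_left=-1, h_right=3, diff=4 [FAIL (|-1-3|=4 > 1)], height=4
Node 34 violates the condition: |-1 - 1| = 2 > 1.
Result: Not balanced


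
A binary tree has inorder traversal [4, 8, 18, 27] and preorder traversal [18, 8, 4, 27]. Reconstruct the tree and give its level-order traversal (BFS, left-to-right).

Inorder:  [4, 8, 18, 27]
Preorder: [18, 8, 4, 27]
Algorithm: preorder visits root first, so consume preorder in order;
for each root, split the current inorder slice at that value into
left-subtree inorder and right-subtree inorder, then recurse.
Recursive splits:
  root=18; inorder splits into left=[4, 8], right=[27]
  root=8; inorder splits into left=[4], right=[]
  root=4; inorder splits into left=[], right=[]
  root=27; inorder splits into left=[], right=[]
Reconstructed level-order: [18, 8, 27, 4]


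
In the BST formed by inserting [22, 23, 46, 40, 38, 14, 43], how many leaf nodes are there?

Tree built from: [22, 23, 46, 40, 38, 14, 43]
Tree (level-order array): [22, 14, 23, None, None, None, 46, 40, None, 38, 43]
Rule: A leaf has 0 children.
Per-node child counts:
  node 22: 2 child(ren)
  node 14: 0 child(ren)
  node 23: 1 child(ren)
  node 46: 1 child(ren)
  node 40: 2 child(ren)
  node 38: 0 child(ren)
  node 43: 0 child(ren)
Matching nodes: [14, 38, 43]
Count of leaf nodes: 3


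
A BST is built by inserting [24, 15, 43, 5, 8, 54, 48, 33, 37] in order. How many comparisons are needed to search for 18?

Search path for 18: 24 -> 15
Found: False
Comparisons: 2


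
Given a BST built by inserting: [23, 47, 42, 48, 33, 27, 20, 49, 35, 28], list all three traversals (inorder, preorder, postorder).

Tree insertion order: [23, 47, 42, 48, 33, 27, 20, 49, 35, 28]
Tree (level-order array): [23, 20, 47, None, None, 42, 48, 33, None, None, 49, 27, 35, None, None, None, 28]
Inorder (L, root, R): [20, 23, 27, 28, 33, 35, 42, 47, 48, 49]
Preorder (root, L, R): [23, 20, 47, 42, 33, 27, 28, 35, 48, 49]
Postorder (L, R, root): [20, 28, 27, 35, 33, 42, 49, 48, 47, 23]


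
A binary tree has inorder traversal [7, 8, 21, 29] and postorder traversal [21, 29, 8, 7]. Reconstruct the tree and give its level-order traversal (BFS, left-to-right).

Inorder:   [7, 8, 21, 29]
Postorder: [21, 29, 8, 7]
Algorithm: postorder visits root last, so walk postorder right-to-left;
each value is the root of the current inorder slice — split it at that
value, recurse on the right subtree first, then the left.
Recursive splits:
  root=7; inorder splits into left=[], right=[8, 21, 29]
  root=8; inorder splits into left=[], right=[21, 29]
  root=29; inorder splits into left=[21], right=[]
  root=21; inorder splits into left=[], right=[]
Reconstructed level-order: [7, 8, 29, 21]


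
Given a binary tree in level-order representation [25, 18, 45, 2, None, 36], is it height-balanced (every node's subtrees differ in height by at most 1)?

Tree (level-order array): [25, 18, 45, 2, None, 36]
Definition: a tree is height-balanced if, at every node, |h(left) - h(right)| <= 1 (empty subtree has height -1).
Bottom-up per-node check:
  node 2: h_left=-1, h_right=-1, diff=0 [OK], height=0
  node 18: h_left=0, h_right=-1, diff=1 [OK], height=1
  node 36: h_left=-1, h_right=-1, diff=0 [OK], height=0
  node 45: h_left=0, h_right=-1, diff=1 [OK], height=1
  node 25: h_left=1, h_right=1, diff=0 [OK], height=2
All nodes satisfy the balance condition.
Result: Balanced


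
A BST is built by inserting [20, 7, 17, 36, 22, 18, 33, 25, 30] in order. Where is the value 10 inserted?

Starting tree (level order): [20, 7, 36, None, 17, 22, None, None, 18, None, 33, None, None, 25, None, None, 30]
Insertion path: 20 -> 7 -> 17
Result: insert 10 as left child of 17
Final tree (level order): [20, 7, 36, None, 17, 22, None, 10, 18, None, 33, None, None, None, None, 25, None, None, 30]


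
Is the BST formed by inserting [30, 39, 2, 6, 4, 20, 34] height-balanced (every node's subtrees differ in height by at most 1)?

Tree (level-order array): [30, 2, 39, None, 6, 34, None, 4, 20]
Definition: a tree is height-balanced if, at every node, |h(left) - h(right)| <= 1 (empty subtree has height -1).
Bottom-up per-node check:
  node 4: h_left=-1, h_right=-1, diff=0 [OK], height=0
  node 20: h_left=-1, h_right=-1, diff=0 [OK], height=0
  node 6: h_left=0, h_right=0, diff=0 [OK], height=1
  node 2: h_left=-1, h_right=1, diff=2 [FAIL (|-1-1|=2 > 1)], height=2
  node 34: h_left=-1, h_right=-1, diff=0 [OK], height=0
  node 39: h_left=0, h_right=-1, diff=1 [OK], height=1
  node 30: h_left=2, h_right=1, diff=1 [OK], height=3
Node 2 violates the condition: |-1 - 1| = 2 > 1.
Result: Not balanced


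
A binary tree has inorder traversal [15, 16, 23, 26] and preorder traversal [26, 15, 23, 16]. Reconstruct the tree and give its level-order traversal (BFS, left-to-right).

Inorder:  [15, 16, 23, 26]
Preorder: [26, 15, 23, 16]
Algorithm: preorder visits root first, so consume preorder in order;
for each root, split the current inorder slice at that value into
left-subtree inorder and right-subtree inorder, then recurse.
Recursive splits:
  root=26; inorder splits into left=[15, 16, 23], right=[]
  root=15; inorder splits into left=[], right=[16, 23]
  root=23; inorder splits into left=[16], right=[]
  root=16; inorder splits into left=[], right=[]
Reconstructed level-order: [26, 15, 23, 16]


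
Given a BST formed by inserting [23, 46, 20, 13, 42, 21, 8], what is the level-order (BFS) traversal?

Tree insertion order: [23, 46, 20, 13, 42, 21, 8]
Tree (level-order array): [23, 20, 46, 13, 21, 42, None, 8]
BFS from the root, enqueuing left then right child of each popped node:
  queue [23] -> pop 23, enqueue [20, 46], visited so far: [23]
  queue [20, 46] -> pop 20, enqueue [13, 21], visited so far: [23, 20]
  queue [46, 13, 21] -> pop 46, enqueue [42], visited so far: [23, 20, 46]
  queue [13, 21, 42] -> pop 13, enqueue [8], visited so far: [23, 20, 46, 13]
  queue [21, 42, 8] -> pop 21, enqueue [none], visited so far: [23, 20, 46, 13, 21]
  queue [42, 8] -> pop 42, enqueue [none], visited so far: [23, 20, 46, 13, 21, 42]
  queue [8] -> pop 8, enqueue [none], visited so far: [23, 20, 46, 13, 21, 42, 8]
Result: [23, 20, 46, 13, 21, 42, 8]


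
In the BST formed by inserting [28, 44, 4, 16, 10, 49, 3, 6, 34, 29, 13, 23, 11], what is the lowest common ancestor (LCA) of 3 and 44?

Tree insertion order: [28, 44, 4, 16, 10, 49, 3, 6, 34, 29, 13, 23, 11]
Tree (level-order array): [28, 4, 44, 3, 16, 34, 49, None, None, 10, 23, 29, None, None, None, 6, 13, None, None, None, None, None, None, 11]
In a BST, the LCA of p=3, q=44 is the first node v on the
root-to-leaf path with p <= v <= q (go left if both < v, right if both > v).
Walk from root:
  at 28: 3 <= 28 <= 44, this is the LCA
LCA = 28


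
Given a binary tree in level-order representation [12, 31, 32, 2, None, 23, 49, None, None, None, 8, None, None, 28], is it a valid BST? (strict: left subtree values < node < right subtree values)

Level-order array: [12, 31, 32, 2, None, 23, 49, None, None, None, 8, None, None, 28]
Validate using subtree bounds (lo, hi): at each node, require lo < value < hi,
then recurse left with hi=value and right with lo=value.
Preorder trace (stopping at first violation):
  at node 12 with bounds (-inf, +inf): OK
  at node 31 with bounds (-inf, 12): VIOLATION
Node 31 violates its bound: not (-inf < 31 < 12).
Result: Not a valid BST


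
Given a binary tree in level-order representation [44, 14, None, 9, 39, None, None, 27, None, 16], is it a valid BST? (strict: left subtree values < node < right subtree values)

Level-order array: [44, 14, None, 9, 39, None, None, 27, None, 16]
Validate using subtree bounds (lo, hi): at each node, require lo < value < hi,
then recurse left with hi=value and right with lo=value.
Preorder trace (stopping at first violation):
  at node 44 with bounds (-inf, +inf): OK
  at node 14 with bounds (-inf, 44): OK
  at node 9 with bounds (-inf, 14): OK
  at node 39 with bounds (14, 44): OK
  at node 27 with bounds (14, 39): OK
  at node 16 with bounds (14, 27): OK
No violation found at any node.
Result: Valid BST


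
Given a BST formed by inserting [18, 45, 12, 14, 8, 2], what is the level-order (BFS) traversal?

Tree insertion order: [18, 45, 12, 14, 8, 2]
Tree (level-order array): [18, 12, 45, 8, 14, None, None, 2]
BFS from the root, enqueuing left then right child of each popped node:
  queue [18] -> pop 18, enqueue [12, 45], visited so far: [18]
  queue [12, 45] -> pop 12, enqueue [8, 14], visited so far: [18, 12]
  queue [45, 8, 14] -> pop 45, enqueue [none], visited so far: [18, 12, 45]
  queue [8, 14] -> pop 8, enqueue [2], visited so far: [18, 12, 45, 8]
  queue [14, 2] -> pop 14, enqueue [none], visited so far: [18, 12, 45, 8, 14]
  queue [2] -> pop 2, enqueue [none], visited so far: [18, 12, 45, 8, 14, 2]
Result: [18, 12, 45, 8, 14, 2]


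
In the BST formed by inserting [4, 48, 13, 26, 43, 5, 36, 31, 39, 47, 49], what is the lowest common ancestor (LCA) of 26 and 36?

Tree insertion order: [4, 48, 13, 26, 43, 5, 36, 31, 39, 47, 49]
Tree (level-order array): [4, None, 48, 13, 49, 5, 26, None, None, None, None, None, 43, 36, 47, 31, 39]
In a BST, the LCA of p=26, q=36 is the first node v on the
root-to-leaf path with p <= v <= q (go left if both < v, right if both > v).
Walk from root:
  at 4: both 26 and 36 > 4, go right
  at 48: both 26 and 36 < 48, go left
  at 13: both 26 and 36 > 13, go right
  at 26: 26 <= 26 <= 36, this is the LCA
LCA = 26


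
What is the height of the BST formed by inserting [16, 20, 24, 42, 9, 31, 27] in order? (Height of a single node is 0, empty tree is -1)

Insertion order: [16, 20, 24, 42, 9, 31, 27]
Tree (level-order array): [16, 9, 20, None, None, None, 24, None, 42, 31, None, 27]
Compute height bottom-up (empty subtree = -1):
  height(9) = 1 + max(-1, -1) = 0
  height(27) = 1 + max(-1, -1) = 0
  height(31) = 1 + max(0, -1) = 1
  height(42) = 1 + max(1, -1) = 2
  height(24) = 1 + max(-1, 2) = 3
  height(20) = 1 + max(-1, 3) = 4
  height(16) = 1 + max(0, 4) = 5
Height = 5


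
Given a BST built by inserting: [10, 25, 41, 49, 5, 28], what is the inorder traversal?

Tree insertion order: [10, 25, 41, 49, 5, 28]
Tree (level-order array): [10, 5, 25, None, None, None, 41, 28, 49]
Inorder traversal: [5, 10, 25, 28, 41, 49]


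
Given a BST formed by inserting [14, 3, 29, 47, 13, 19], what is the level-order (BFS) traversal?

Tree insertion order: [14, 3, 29, 47, 13, 19]
Tree (level-order array): [14, 3, 29, None, 13, 19, 47]
BFS from the root, enqueuing left then right child of each popped node:
  queue [14] -> pop 14, enqueue [3, 29], visited so far: [14]
  queue [3, 29] -> pop 3, enqueue [13], visited so far: [14, 3]
  queue [29, 13] -> pop 29, enqueue [19, 47], visited so far: [14, 3, 29]
  queue [13, 19, 47] -> pop 13, enqueue [none], visited so far: [14, 3, 29, 13]
  queue [19, 47] -> pop 19, enqueue [none], visited so far: [14, 3, 29, 13, 19]
  queue [47] -> pop 47, enqueue [none], visited so far: [14, 3, 29, 13, 19, 47]
Result: [14, 3, 29, 13, 19, 47]


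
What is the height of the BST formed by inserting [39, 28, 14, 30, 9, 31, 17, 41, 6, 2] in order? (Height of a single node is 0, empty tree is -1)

Insertion order: [39, 28, 14, 30, 9, 31, 17, 41, 6, 2]
Tree (level-order array): [39, 28, 41, 14, 30, None, None, 9, 17, None, 31, 6, None, None, None, None, None, 2]
Compute height bottom-up (empty subtree = -1):
  height(2) = 1 + max(-1, -1) = 0
  height(6) = 1 + max(0, -1) = 1
  height(9) = 1 + max(1, -1) = 2
  height(17) = 1 + max(-1, -1) = 0
  height(14) = 1 + max(2, 0) = 3
  height(31) = 1 + max(-1, -1) = 0
  height(30) = 1 + max(-1, 0) = 1
  height(28) = 1 + max(3, 1) = 4
  height(41) = 1 + max(-1, -1) = 0
  height(39) = 1 + max(4, 0) = 5
Height = 5


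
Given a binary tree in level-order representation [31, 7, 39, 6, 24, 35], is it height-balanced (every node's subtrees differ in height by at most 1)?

Tree (level-order array): [31, 7, 39, 6, 24, 35]
Definition: a tree is height-balanced if, at every node, |h(left) - h(right)| <= 1 (empty subtree has height -1).
Bottom-up per-node check:
  node 6: h_left=-1, h_right=-1, diff=0 [OK], height=0
  node 24: h_left=-1, h_right=-1, diff=0 [OK], height=0
  node 7: h_left=0, h_right=0, diff=0 [OK], height=1
  node 35: h_left=-1, h_right=-1, diff=0 [OK], height=0
  node 39: h_left=0, h_right=-1, diff=1 [OK], height=1
  node 31: h_left=1, h_right=1, diff=0 [OK], height=2
All nodes satisfy the balance condition.
Result: Balanced


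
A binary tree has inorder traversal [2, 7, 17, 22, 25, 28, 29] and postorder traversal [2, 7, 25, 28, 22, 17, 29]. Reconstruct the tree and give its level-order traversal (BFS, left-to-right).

Inorder:   [2, 7, 17, 22, 25, 28, 29]
Postorder: [2, 7, 25, 28, 22, 17, 29]
Algorithm: postorder visits root last, so walk postorder right-to-left;
each value is the root of the current inorder slice — split it at that
value, recurse on the right subtree first, then the left.
Recursive splits:
  root=29; inorder splits into left=[2, 7, 17, 22, 25, 28], right=[]
  root=17; inorder splits into left=[2, 7], right=[22, 25, 28]
  root=22; inorder splits into left=[], right=[25, 28]
  root=28; inorder splits into left=[25], right=[]
  root=25; inorder splits into left=[], right=[]
  root=7; inorder splits into left=[2], right=[]
  root=2; inorder splits into left=[], right=[]
Reconstructed level-order: [29, 17, 7, 22, 2, 28, 25]


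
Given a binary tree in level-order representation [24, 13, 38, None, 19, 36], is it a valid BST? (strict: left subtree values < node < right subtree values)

Level-order array: [24, 13, 38, None, 19, 36]
Validate using subtree bounds (lo, hi): at each node, require lo < value < hi,
then recurse left with hi=value and right with lo=value.
Preorder trace (stopping at first violation):
  at node 24 with bounds (-inf, +inf): OK
  at node 13 with bounds (-inf, 24): OK
  at node 19 with bounds (13, 24): OK
  at node 38 with bounds (24, +inf): OK
  at node 36 with bounds (24, 38): OK
No violation found at any node.
Result: Valid BST


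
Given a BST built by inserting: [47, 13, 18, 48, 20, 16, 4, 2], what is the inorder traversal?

Tree insertion order: [47, 13, 18, 48, 20, 16, 4, 2]
Tree (level-order array): [47, 13, 48, 4, 18, None, None, 2, None, 16, 20]
Inorder traversal: [2, 4, 13, 16, 18, 20, 47, 48]


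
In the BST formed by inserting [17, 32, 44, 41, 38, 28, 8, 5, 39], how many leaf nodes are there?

Tree built from: [17, 32, 44, 41, 38, 28, 8, 5, 39]
Tree (level-order array): [17, 8, 32, 5, None, 28, 44, None, None, None, None, 41, None, 38, None, None, 39]
Rule: A leaf has 0 children.
Per-node child counts:
  node 17: 2 child(ren)
  node 8: 1 child(ren)
  node 5: 0 child(ren)
  node 32: 2 child(ren)
  node 28: 0 child(ren)
  node 44: 1 child(ren)
  node 41: 1 child(ren)
  node 38: 1 child(ren)
  node 39: 0 child(ren)
Matching nodes: [5, 28, 39]
Count of leaf nodes: 3


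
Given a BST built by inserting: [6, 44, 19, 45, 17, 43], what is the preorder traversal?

Tree insertion order: [6, 44, 19, 45, 17, 43]
Tree (level-order array): [6, None, 44, 19, 45, 17, 43]
Preorder traversal: [6, 44, 19, 17, 43, 45]


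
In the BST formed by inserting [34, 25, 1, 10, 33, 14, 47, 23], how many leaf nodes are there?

Tree built from: [34, 25, 1, 10, 33, 14, 47, 23]
Tree (level-order array): [34, 25, 47, 1, 33, None, None, None, 10, None, None, None, 14, None, 23]
Rule: A leaf has 0 children.
Per-node child counts:
  node 34: 2 child(ren)
  node 25: 2 child(ren)
  node 1: 1 child(ren)
  node 10: 1 child(ren)
  node 14: 1 child(ren)
  node 23: 0 child(ren)
  node 33: 0 child(ren)
  node 47: 0 child(ren)
Matching nodes: [23, 33, 47]
Count of leaf nodes: 3


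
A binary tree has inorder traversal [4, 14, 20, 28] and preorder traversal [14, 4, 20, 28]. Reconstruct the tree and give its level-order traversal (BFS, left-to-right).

Inorder:  [4, 14, 20, 28]
Preorder: [14, 4, 20, 28]
Algorithm: preorder visits root first, so consume preorder in order;
for each root, split the current inorder slice at that value into
left-subtree inorder and right-subtree inorder, then recurse.
Recursive splits:
  root=14; inorder splits into left=[4], right=[20, 28]
  root=4; inorder splits into left=[], right=[]
  root=20; inorder splits into left=[], right=[28]
  root=28; inorder splits into left=[], right=[]
Reconstructed level-order: [14, 4, 20, 28]


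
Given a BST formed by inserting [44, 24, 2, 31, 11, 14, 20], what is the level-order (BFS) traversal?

Tree insertion order: [44, 24, 2, 31, 11, 14, 20]
Tree (level-order array): [44, 24, None, 2, 31, None, 11, None, None, None, 14, None, 20]
BFS from the root, enqueuing left then right child of each popped node:
  queue [44] -> pop 44, enqueue [24], visited so far: [44]
  queue [24] -> pop 24, enqueue [2, 31], visited so far: [44, 24]
  queue [2, 31] -> pop 2, enqueue [11], visited so far: [44, 24, 2]
  queue [31, 11] -> pop 31, enqueue [none], visited so far: [44, 24, 2, 31]
  queue [11] -> pop 11, enqueue [14], visited so far: [44, 24, 2, 31, 11]
  queue [14] -> pop 14, enqueue [20], visited so far: [44, 24, 2, 31, 11, 14]
  queue [20] -> pop 20, enqueue [none], visited so far: [44, 24, 2, 31, 11, 14, 20]
Result: [44, 24, 2, 31, 11, 14, 20]


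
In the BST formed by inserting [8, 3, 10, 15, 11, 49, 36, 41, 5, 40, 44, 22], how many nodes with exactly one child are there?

Tree built from: [8, 3, 10, 15, 11, 49, 36, 41, 5, 40, 44, 22]
Tree (level-order array): [8, 3, 10, None, 5, None, 15, None, None, 11, 49, None, None, 36, None, 22, 41, None, None, 40, 44]
Rule: These are nodes with exactly 1 non-null child.
Per-node child counts:
  node 8: 2 child(ren)
  node 3: 1 child(ren)
  node 5: 0 child(ren)
  node 10: 1 child(ren)
  node 15: 2 child(ren)
  node 11: 0 child(ren)
  node 49: 1 child(ren)
  node 36: 2 child(ren)
  node 22: 0 child(ren)
  node 41: 2 child(ren)
  node 40: 0 child(ren)
  node 44: 0 child(ren)
Matching nodes: [3, 10, 49]
Count of nodes with exactly one child: 3


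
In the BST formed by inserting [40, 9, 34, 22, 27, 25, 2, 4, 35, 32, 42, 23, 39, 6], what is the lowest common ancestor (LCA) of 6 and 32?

Tree insertion order: [40, 9, 34, 22, 27, 25, 2, 4, 35, 32, 42, 23, 39, 6]
Tree (level-order array): [40, 9, 42, 2, 34, None, None, None, 4, 22, 35, None, 6, None, 27, None, 39, None, None, 25, 32, None, None, 23]
In a BST, the LCA of p=6, q=32 is the first node v on the
root-to-leaf path with p <= v <= q (go left if both < v, right if both > v).
Walk from root:
  at 40: both 6 and 32 < 40, go left
  at 9: 6 <= 9 <= 32, this is the LCA
LCA = 9


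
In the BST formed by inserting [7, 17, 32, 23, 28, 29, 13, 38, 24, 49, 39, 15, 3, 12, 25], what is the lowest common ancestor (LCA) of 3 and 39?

Tree insertion order: [7, 17, 32, 23, 28, 29, 13, 38, 24, 49, 39, 15, 3, 12, 25]
Tree (level-order array): [7, 3, 17, None, None, 13, 32, 12, 15, 23, 38, None, None, None, None, None, 28, None, 49, 24, 29, 39, None, None, 25]
In a BST, the LCA of p=3, q=39 is the first node v on the
root-to-leaf path with p <= v <= q (go left if both < v, right if both > v).
Walk from root:
  at 7: 3 <= 7 <= 39, this is the LCA
LCA = 7


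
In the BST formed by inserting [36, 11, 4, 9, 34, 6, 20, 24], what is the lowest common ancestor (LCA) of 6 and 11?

Tree insertion order: [36, 11, 4, 9, 34, 6, 20, 24]
Tree (level-order array): [36, 11, None, 4, 34, None, 9, 20, None, 6, None, None, 24]
In a BST, the LCA of p=6, q=11 is the first node v on the
root-to-leaf path with p <= v <= q (go left if both < v, right if both > v).
Walk from root:
  at 36: both 6 and 11 < 36, go left
  at 11: 6 <= 11 <= 11, this is the LCA
LCA = 11


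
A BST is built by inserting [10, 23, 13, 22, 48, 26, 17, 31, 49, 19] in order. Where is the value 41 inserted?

Starting tree (level order): [10, None, 23, 13, 48, None, 22, 26, 49, 17, None, None, 31, None, None, None, 19]
Insertion path: 10 -> 23 -> 48 -> 26 -> 31
Result: insert 41 as right child of 31
Final tree (level order): [10, None, 23, 13, 48, None, 22, 26, 49, 17, None, None, 31, None, None, None, 19, None, 41]


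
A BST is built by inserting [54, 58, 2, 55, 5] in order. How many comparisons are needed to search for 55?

Search path for 55: 54 -> 58 -> 55
Found: True
Comparisons: 3


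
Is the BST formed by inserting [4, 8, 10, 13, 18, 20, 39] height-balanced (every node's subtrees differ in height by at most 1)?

Tree (level-order array): [4, None, 8, None, 10, None, 13, None, 18, None, 20, None, 39]
Definition: a tree is height-balanced if, at every node, |h(left) - h(right)| <= 1 (empty subtree has height -1).
Bottom-up per-node check:
  node 39: h_left=-1, h_right=-1, diff=0 [OK], height=0
  node 20: h_left=-1, h_right=0, diff=1 [OK], height=1
  node 18: h_left=-1, h_right=1, diff=2 [FAIL (|-1-1|=2 > 1)], height=2
  node 13: h_left=-1, h_right=2, diff=3 [FAIL (|-1-2|=3 > 1)], height=3
  node 10: h_left=-1, h_right=3, diff=4 [FAIL (|-1-3|=4 > 1)], height=4
  node 8: h_left=-1, h_right=4, diff=5 [FAIL (|-1-4|=5 > 1)], height=5
  node 4: h_left=-1, h_right=5, diff=6 [FAIL (|-1-5|=6 > 1)], height=6
Node 18 violates the condition: |-1 - 1| = 2 > 1.
Result: Not balanced


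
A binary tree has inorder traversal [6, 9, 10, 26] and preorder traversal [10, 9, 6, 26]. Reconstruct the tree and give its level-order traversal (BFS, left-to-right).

Inorder:  [6, 9, 10, 26]
Preorder: [10, 9, 6, 26]
Algorithm: preorder visits root first, so consume preorder in order;
for each root, split the current inorder slice at that value into
left-subtree inorder and right-subtree inorder, then recurse.
Recursive splits:
  root=10; inorder splits into left=[6, 9], right=[26]
  root=9; inorder splits into left=[6], right=[]
  root=6; inorder splits into left=[], right=[]
  root=26; inorder splits into left=[], right=[]
Reconstructed level-order: [10, 9, 26, 6]


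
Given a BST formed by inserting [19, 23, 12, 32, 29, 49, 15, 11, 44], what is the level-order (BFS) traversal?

Tree insertion order: [19, 23, 12, 32, 29, 49, 15, 11, 44]
Tree (level-order array): [19, 12, 23, 11, 15, None, 32, None, None, None, None, 29, 49, None, None, 44]
BFS from the root, enqueuing left then right child of each popped node:
  queue [19] -> pop 19, enqueue [12, 23], visited so far: [19]
  queue [12, 23] -> pop 12, enqueue [11, 15], visited so far: [19, 12]
  queue [23, 11, 15] -> pop 23, enqueue [32], visited so far: [19, 12, 23]
  queue [11, 15, 32] -> pop 11, enqueue [none], visited so far: [19, 12, 23, 11]
  queue [15, 32] -> pop 15, enqueue [none], visited so far: [19, 12, 23, 11, 15]
  queue [32] -> pop 32, enqueue [29, 49], visited so far: [19, 12, 23, 11, 15, 32]
  queue [29, 49] -> pop 29, enqueue [none], visited so far: [19, 12, 23, 11, 15, 32, 29]
  queue [49] -> pop 49, enqueue [44], visited so far: [19, 12, 23, 11, 15, 32, 29, 49]
  queue [44] -> pop 44, enqueue [none], visited so far: [19, 12, 23, 11, 15, 32, 29, 49, 44]
Result: [19, 12, 23, 11, 15, 32, 29, 49, 44]


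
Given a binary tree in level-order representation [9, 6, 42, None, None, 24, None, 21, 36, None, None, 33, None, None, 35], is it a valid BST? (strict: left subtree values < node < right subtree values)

Level-order array: [9, 6, 42, None, None, 24, None, 21, 36, None, None, 33, None, None, 35]
Validate using subtree bounds (lo, hi): at each node, require lo < value < hi,
then recurse left with hi=value and right with lo=value.
Preorder trace (stopping at first violation):
  at node 9 with bounds (-inf, +inf): OK
  at node 6 with bounds (-inf, 9): OK
  at node 42 with bounds (9, +inf): OK
  at node 24 with bounds (9, 42): OK
  at node 21 with bounds (9, 24): OK
  at node 36 with bounds (24, 42): OK
  at node 33 with bounds (24, 36): OK
  at node 35 with bounds (33, 36): OK
No violation found at any node.
Result: Valid BST


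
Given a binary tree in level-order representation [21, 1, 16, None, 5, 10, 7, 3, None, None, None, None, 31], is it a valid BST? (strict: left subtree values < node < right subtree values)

Level-order array: [21, 1, 16, None, 5, 10, 7, 3, None, None, None, None, 31]
Validate using subtree bounds (lo, hi): at each node, require lo < value < hi,
then recurse left with hi=value and right with lo=value.
Preorder trace (stopping at first violation):
  at node 21 with bounds (-inf, +inf): OK
  at node 1 with bounds (-inf, 21): OK
  at node 5 with bounds (1, 21): OK
  at node 3 with bounds (1, 5): OK
  at node 16 with bounds (21, +inf): VIOLATION
Node 16 violates its bound: not (21 < 16 < +inf).
Result: Not a valid BST


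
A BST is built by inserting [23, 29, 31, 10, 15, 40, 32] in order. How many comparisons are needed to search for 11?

Search path for 11: 23 -> 10 -> 15
Found: False
Comparisons: 3


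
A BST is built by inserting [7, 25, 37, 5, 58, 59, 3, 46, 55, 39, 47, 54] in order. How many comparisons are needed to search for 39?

Search path for 39: 7 -> 25 -> 37 -> 58 -> 46 -> 39
Found: True
Comparisons: 6


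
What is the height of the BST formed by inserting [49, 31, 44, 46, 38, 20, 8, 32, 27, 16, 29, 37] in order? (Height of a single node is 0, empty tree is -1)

Insertion order: [49, 31, 44, 46, 38, 20, 8, 32, 27, 16, 29, 37]
Tree (level-order array): [49, 31, None, 20, 44, 8, 27, 38, 46, None, 16, None, 29, 32, None, None, None, None, None, None, None, None, 37]
Compute height bottom-up (empty subtree = -1):
  height(16) = 1 + max(-1, -1) = 0
  height(8) = 1 + max(-1, 0) = 1
  height(29) = 1 + max(-1, -1) = 0
  height(27) = 1 + max(-1, 0) = 1
  height(20) = 1 + max(1, 1) = 2
  height(37) = 1 + max(-1, -1) = 0
  height(32) = 1 + max(-1, 0) = 1
  height(38) = 1 + max(1, -1) = 2
  height(46) = 1 + max(-1, -1) = 0
  height(44) = 1 + max(2, 0) = 3
  height(31) = 1 + max(2, 3) = 4
  height(49) = 1 + max(4, -1) = 5
Height = 5


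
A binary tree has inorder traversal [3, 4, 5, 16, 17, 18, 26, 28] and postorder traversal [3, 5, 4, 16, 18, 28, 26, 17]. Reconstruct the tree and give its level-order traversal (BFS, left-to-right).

Inorder:   [3, 4, 5, 16, 17, 18, 26, 28]
Postorder: [3, 5, 4, 16, 18, 28, 26, 17]
Algorithm: postorder visits root last, so walk postorder right-to-left;
each value is the root of the current inorder slice — split it at that
value, recurse on the right subtree first, then the left.
Recursive splits:
  root=17; inorder splits into left=[3, 4, 5, 16], right=[18, 26, 28]
  root=26; inorder splits into left=[18], right=[28]
  root=28; inorder splits into left=[], right=[]
  root=18; inorder splits into left=[], right=[]
  root=16; inorder splits into left=[3, 4, 5], right=[]
  root=4; inorder splits into left=[3], right=[5]
  root=5; inorder splits into left=[], right=[]
  root=3; inorder splits into left=[], right=[]
Reconstructed level-order: [17, 16, 26, 4, 18, 28, 3, 5]


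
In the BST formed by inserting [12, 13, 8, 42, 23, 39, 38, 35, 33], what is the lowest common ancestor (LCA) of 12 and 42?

Tree insertion order: [12, 13, 8, 42, 23, 39, 38, 35, 33]
Tree (level-order array): [12, 8, 13, None, None, None, 42, 23, None, None, 39, 38, None, 35, None, 33]
In a BST, the LCA of p=12, q=42 is the first node v on the
root-to-leaf path with p <= v <= q (go left if both < v, right if both > v).
Walk from root:
  at 12: 12 <= 12 <= 42, this is the LCA
LCA = 12


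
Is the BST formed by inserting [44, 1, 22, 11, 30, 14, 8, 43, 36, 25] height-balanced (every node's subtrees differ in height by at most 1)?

Tree (level-order array): [44, 1, None, None, 22, 11, 30, 8, 14, 25, 43, None, None, None, None, None, None, 36]
Definition: a tree is height-balanced if, at every node, |h(left) - h(right)| <= 1 (empty subtree has height -1).
Bottom-up per-node check:
  node 8: h_left=-1, h_right=-1, diff=0 [OK], height=0
  node 14: h_left=-1, h_right=-1, diff=0 [OK], height=0
  node 11: h_left=0, h_right=0, diff=0 [OK], height=1
  node 25: h_left=-1, h_right=-1, diff=0 [OK], height=0
  node 36: h_left=-1, h_right=-1, diff=0 [OK], height=0
  node 43: h_left=0, h_right=-1, diff=1 [OK], height=1
  node 30: h_left=0, h_right=1, diff=1 [OK], height=2
  node 22: h_left=1, h_right=2, diff=1 [OK], height=3
  node 1: h_left=-1, h_right=3, diff=4 [FAIL (|-1-3|=4 > 1)], height=4
  node 44: h_left=4, h_right=-1, diff=5 [FAIL (|4--1|=5 > 1)], height=5
Node 1 violates the condition: |-1 - 3| = 4 > 1.
Result: Not balanced


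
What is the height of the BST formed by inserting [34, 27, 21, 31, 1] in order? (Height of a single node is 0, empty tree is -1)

Insertion order: [34, 27, 21, 31, 1]
Tree (level-order array): [34, 27, None, 21, 31, 1]
Compute height bottom-up (empty subtree = -1):
  height(1) = 1 + max(-1, -1) = 0
  height(21) = 1 + max(0, -1) = 1
  height(31) = 1 + max(-1, -1) = 0
  height(27) = 1 + max(1, 0) = 2
  height(34) = 1 + max(2, -1) = 3
Height = 3


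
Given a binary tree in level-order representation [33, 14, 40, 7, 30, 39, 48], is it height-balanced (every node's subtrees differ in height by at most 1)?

Tree (level-order array): [33, 14, 40, 7, 30, 39, 48]
Definition: a tree is height-balanced if, at every node, |h(left) - h(right)| <= 1 (empty subtree has height -1).
Bottom-up per-node check:
  node 7: h_left=-1, h_right=-1, diff=0 [OK], height=0
  node 30: h_left=-1, h_right=-1, diff=0 [OK], height=0
  node 14: h_left=0, h_right=0, diff=0 [OK], height=1
  node 39: h_left=-1, h_right=-1, diff=0 [OK], height=0
  node 48: h_left=-1, h_right=-1, diff=0 [OK], height=0
  node 40: h_left=0, h_right=0, diff=0 [OK], height=1
  node 33: h_left=1, h_right=1, diff=0 [OK], height=2
All nodes satisfy the balance condition.
Result: Balanced


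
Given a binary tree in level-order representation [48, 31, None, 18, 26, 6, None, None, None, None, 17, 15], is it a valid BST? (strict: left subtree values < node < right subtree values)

Level-order array: [48, 31, None, 18, 26, 6, None, None, None, None, 17, 15]
Validate using subtree bounds (lo, hi): at each node, require lo < value < hi,
then recurse left with hi=value and right with lo=value.
Preorder trace (stopping at first violation):
  at node 48 with bounds (-inf, +inf): OK
  at node 31 with bounds (-inf, 48): OK
  at node 18 with bounds (-inf, 31): OK
  at node 6 with bounds (-inf, 18): OK
  at node 17 with bounds (6, 18): OK
  at node 15 with bounds (6, 17): OK
  at node 26 with bounds (31, 48): VIOLATION
Node 26 violates its bound: not (31 < 26 < 48).
Result: Not a valid BST


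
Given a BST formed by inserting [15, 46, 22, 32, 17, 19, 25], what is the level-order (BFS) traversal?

Tree insertion order: [15, 46, 22, 32, 17, 19, 25]
Tree (level-order array): [15, None, 46, 22, None, 17, 32, None, 19, 25]
BFS from the root, enqueuing left then right child of each popped node:
  queue [15] -> pop 15, enqueue [46], visited so far: [15]
  queue [46] -> pop 46, enqueue [22], visited so far: [15, 46]
  queue [22] -> pop 22, enqueue [17, 32], visited so far: [15, 46, 22]
  queue [17, 32] -> pop 17, enqueue [19], visited so far: [15, 46, 22, 17]
  queue [32, 19] -> pop 32, enqueue [25], visited so far: [15, 46, 22, 17, 32]
  queue [19, 25] -> pop 19, enqueue [none], visited so far: [15, 46, 22, 17, 32, 19]
  queue [25] -> pop 25, enqueue [none], visited so far: [15, 46, 22, 17, 32, 19, 25]
Result: [15, 46, 22, 17, 32, 19, 25]


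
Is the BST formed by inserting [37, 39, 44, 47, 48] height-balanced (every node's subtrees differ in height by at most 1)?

Tree (level-order array): [37, None, 39, None, 44, None, 47, None, 48]
Definition: a tree is height-balanced if, at every node, |h(left) - h(right)| <= 1 (empty subtree has height -1).
Bottom-up per-node check:
  node 48: h_left=-1, h_right=-1, diff=0 [OK], height=0
  node 47: h_left=-1, h_right=0, diff=1 [OK], height=1
  node 44: h_left=-1, h_right=1, diff=2 [FAIL (|-1-1|=2 > 1)], height=2
  node 39: h_left=-1, h_right=2, diff=3 [FAIL (|-1-2|=3 > 1)], height=3
  node 37: h_left=-1, h_right=3, diff=4 [FAIL (|-1-3|=4 > 1)], height=4
Node 44 violates the condition: |-1 - 1| = 2 > 1.
Result: Not balanced


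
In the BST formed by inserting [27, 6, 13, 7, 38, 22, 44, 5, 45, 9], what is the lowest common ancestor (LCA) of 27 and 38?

Tree insertion order: [27, 6, 13, 7, 38, 22, 44, 5, 45, 9]
Tree (level-order array): [27, 6, 38, 5, 13, None, 44, None, None, 7, 22, None, 45, None, 9]
In a BST, the LCA of p=27, q=38 is the first node v on the
root-to-leaf path with p <= v <= q (go left if both < v, right if both > v).
Walk from root:
  at 27: 27 <= 27 <= 38, this is the LCA
LCA = 27


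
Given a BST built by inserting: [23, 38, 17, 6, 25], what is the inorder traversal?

Tree insertion order: [23, 38, 17, 6, 25]
Tree (level-order array): [23, 17, 38, 6, None, 25]
Inorder traversal: [6, 17, 23, 25, 38]


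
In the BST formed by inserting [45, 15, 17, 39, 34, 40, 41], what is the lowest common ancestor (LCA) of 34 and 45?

Tree insertion order: [45, 15, 17, 39, 34, 40, 41]
Tree (level-order array): [45, 15, None, None, 17, None, 39, 34, 40, None, None, None, 41]
In a BST, the LCA of p=34, q=45 is the first node v on the
root-to-leaf path with p <= v <= q (go left if both < v, right if both > v).
Walk from root:
  at 45: 34 <= 45 <= 45, this is the LCA
LCA = 45


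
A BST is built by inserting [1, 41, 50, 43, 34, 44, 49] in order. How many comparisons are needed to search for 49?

Search path for 49: 1 -> 41 -> 50 -> 43 -> 44 -> 49
Found: True
Comparisons: 6


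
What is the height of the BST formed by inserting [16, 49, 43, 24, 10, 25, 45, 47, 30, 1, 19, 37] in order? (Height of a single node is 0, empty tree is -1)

Insertion order: [16, 49, 43, 24, 10, 25, 45, 47, 30, 1, 19, 37]
Tree (level-order array): [16, 10, 49, 1, None, 43, None, None, None, 24, 45, 19, 25, None, 47, None, None, None, 30, None, None, None, 37]
Compute height bottom-up (empty subtree = -1):
  height(1) = 1 + max(-1, -1) = 0
  height(10) = 1 + max(0, -1) = 1
  height(19) = 1 + max(-1, -1) = 0
  height(37) = 1 + max(-1, -1) = 0
  height(30) = 1 + max(-1, 0) = 1
  height(25) = 1 + max(-1, 1) = 2
  height(24) = 1 + max(0, 2) = 3
  height(47) = 1 + max(-1, -1) = 0
  height(45) = 1 + max(-1, 0) = 1
  height(43) = 1 + max(3, 1) = 4
  height(49) = 1 + max(4, -1) = 5
  height(16) = 1 + max(1, 5) = 6
Height = 6


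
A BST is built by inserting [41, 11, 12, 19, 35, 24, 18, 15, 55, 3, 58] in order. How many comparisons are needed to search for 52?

Search path for 52: 41 -> 55
Found: False
Comparisons: 2


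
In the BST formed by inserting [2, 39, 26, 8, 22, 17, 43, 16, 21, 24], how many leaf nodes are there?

Tree built from: [2, 39, 26, 8, 22, 17, 43, 16, 21, 24]
Tree (level-order array): [2, None, 39, 26, 43, 8, None, None, None, None, 22, 17, 24, 16, 21]
Rule: A leaf has 0 children.
Per-node child counts:
  node 2: 1 child(ren)
  node 39: 2 child(ren)
  node 26: 1 child(ren)
  node 8: 1 child(ren)
  node 22: 2 child(ren)
  node 17: 2 child(ren)
  node 16: 0 child(ren)
  node 21: 0 child(ren)
  node 24: 0 child(ren)
  node 43: 0 child(ren)
Matching nodes: [16, 21, 24, 43]
Count of leaf nodes: 4


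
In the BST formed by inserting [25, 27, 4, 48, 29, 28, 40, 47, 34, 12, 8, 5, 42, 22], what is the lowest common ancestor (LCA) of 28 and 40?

Tree insertion order: [25, 27, 4, 48, 29, 28, 40, 47, 34, 12, 8, 5, 42, 22]
Tree (level-order array): [25, 4, 27, None, 12, None, 48, 8, 22, 29, None, 5, None, None, None, 28, 40, None, None, None, None, 34, 47, None, None, 42]
In a BST, the LCA of p=28, q=40 is the first node v on the
root-to-leaf path with p <= v <= q (go left if both < v, right if both > v).
Walk from root:
  at 25: both 28 and 40 > 25, go right
  at 27: both 28 and 40 > 27, go right
  at 48: both 28 and 40 < 48, go left
  at 29: 28 <= 29 <= 40, this is the LCA
LCA = 29


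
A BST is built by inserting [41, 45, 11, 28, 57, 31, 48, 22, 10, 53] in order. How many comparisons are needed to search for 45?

Search path for 45: 41 -> 45
Found: True
Comparisons: 2


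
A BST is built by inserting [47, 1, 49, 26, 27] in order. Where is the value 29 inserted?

Starting tree (level order): [47, 1, 49, None, 26, None, None, None, 27]
Insertion path: 47 -> 1 -> 26 -> 27
Result: insert 29 as right child of 27
Final tree (level order): [47, 1, 49, None, 26, None, None, None, 27, None, 29]


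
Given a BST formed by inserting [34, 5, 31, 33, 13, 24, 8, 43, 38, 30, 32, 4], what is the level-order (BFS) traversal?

Tree insertion order: [34, 5, 31, 33, 13, 24, 8, 43, 38, 30, 32, 4]
Tree (level-order array): [34, 5, 43, 4, 31, 38, None, None, None, 13, 33, None, None, 8, 24, 32, None, None, None, None, 30]
BFS from the root, enqueuing left then right child of each popped node:
  queue [34] -> pop 34, enqueue [5, 43], visited so far: [34]
  queue [5, 43] -> pop 5, enqueue [4, 31], visited so far: [34, 5]
  queue [43, 4, 31] -> pop 43, enqueue [38], visited so far: [34, 5, 43]
  queue [4, 31, 38] -> pop 4, enqueue [none], visited so far: [34, 5, 43, 4]
  queue [31, 38] -> pop 31, enqueue [13, 33], visited so far: [34, 5, 43, 4, 31]
  queue [38, 13, 33] -> pop 38, enqueue [none], visited so far: [34, 5, 43, 4, 31, 38]
  queue [13, 33] -> pop 13, enqueue [8, 24], visited so far: [34, 5, 43, 4, 31, 38, 13]
  queue [33, 8, 24] -> pop 33, enqueue [32], visited so far: [34, 5, 43, 4, 31, 38, 13, 33]
  queue [8, 24, 32] -> pop 8, enqueue [none], visited so far: [34, 5, 43, 4, 31, 38, 13, 33, 8]
  queue [24, 32] -> pop 24, enqueue [30], visited so far: [34, 5, 43, 4, 31, 38, 13, 33, 8, 24]
  queue [32, 30] -> pop 32, enqueue [none], visited so far: [34, 5, 43, 4, 31, 38, 13, 33, 8, 24, 32]
  queue [30] -> pop 30, enqueue [none], visited so far: [34, 5, 43, 4, 31, 38, 13, 33, 8, 24, 32, 30]
Result: [34, 5, 43, 4, 31, 38, 13, 33, 8, 24, 32, 30]


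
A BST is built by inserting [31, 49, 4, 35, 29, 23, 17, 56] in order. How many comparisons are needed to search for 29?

Search path for 29: 31 -> 4 -> 29
Found: True
Comparisons: 3


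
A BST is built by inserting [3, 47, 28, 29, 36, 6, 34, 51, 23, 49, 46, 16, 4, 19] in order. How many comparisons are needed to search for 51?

Search path for 51: 3 -> 47 -> 51
Found: True
Comparisons: 3


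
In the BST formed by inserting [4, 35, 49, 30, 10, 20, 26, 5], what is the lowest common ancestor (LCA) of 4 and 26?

Tree insertion order: [4, 35, 49, 30, 10, 20, 26, 5]
Tree (level-order array): [4, None, 35, 30, 49, 10, None, None, None, 5, 20, None, None, None, 26]
In a BST, the LCA of p=4, q=26 is the first node v on the
root-to-leaf path with p <= v <= q (go left if both < v, right if both > v).
Walk from root:
  at 4: 4 <= 4 <= 26, this is the LCA
LCA = 4


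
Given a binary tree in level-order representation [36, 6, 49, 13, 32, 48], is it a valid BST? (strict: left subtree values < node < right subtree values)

Level-order array: [36, 6, 49, 13, 32, 48]
Validate using subtree bounds (lo, hi): at each node, require lo < value < hi,
then recurse left with hi=value and right with lo=value.
Preorder trace (stopping at first violation):
  at node 36 with bounds (-inf, +inf): OK
  at node 6 with bounds (-inf, 36): OK
  at node 13 with bounds (-inf, 6): VIOLATION
Node 13 violates its bound: not (-inf < 13 < 6).
Result: Not a valid BST


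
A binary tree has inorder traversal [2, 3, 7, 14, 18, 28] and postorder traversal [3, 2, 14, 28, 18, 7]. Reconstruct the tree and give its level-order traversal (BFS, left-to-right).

Inorder:   [2, 3, 7, 14, 18, 28]
Postorder: [3, 2, 14, 28, 18, 7]
Algorithm: postorder visits root last, so walk postorder right-to-left;
each value is the root of the current inorder slice — split it at that
value, recurse on the right subtree first, then the left.
Recursive splits:
  root=7; inorder splits into left=[2, 3], right=[14, 18, 28]
  root=18; inorder splits into left=[14], right=[28]
  root=28; inorder splits into left=[], right=[]
  root=14; inorder splits into left=[], right=[]
  root=2; inorder splits into left=[], right=[3]
  root=3; inorder splits into left=[], right=[]
Reconstructed level-order: [7, 2, 18, 3, 14, 28]
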